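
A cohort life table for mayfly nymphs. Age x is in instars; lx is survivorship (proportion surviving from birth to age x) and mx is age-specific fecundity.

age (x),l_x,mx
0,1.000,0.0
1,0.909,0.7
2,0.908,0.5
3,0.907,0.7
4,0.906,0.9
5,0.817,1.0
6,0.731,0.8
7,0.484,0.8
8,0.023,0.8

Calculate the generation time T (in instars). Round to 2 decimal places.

lx·mx: 0, 0.6363, 0.454, 0.6349, 0.8154, 0.817, 0.5848, 0.3872, 0.0184 → R0 = 4.348
x·lx·mx: 0, 0.6363, 0.908, 1.9047, 3.2616, 4.085, 3.5088, 2.7104, 0.1472 → Σ = 17.162
T = 17.162 / 4.348 = 3.947102… → 3.95

3.95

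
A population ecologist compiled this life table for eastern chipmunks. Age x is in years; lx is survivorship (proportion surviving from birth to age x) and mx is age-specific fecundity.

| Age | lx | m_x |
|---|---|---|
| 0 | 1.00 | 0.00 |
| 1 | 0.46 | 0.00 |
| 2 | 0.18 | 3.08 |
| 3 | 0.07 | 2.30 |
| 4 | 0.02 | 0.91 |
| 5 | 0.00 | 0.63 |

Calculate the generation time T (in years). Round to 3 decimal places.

lx·mx: 0, 0, 0.5544, 0.161, 0.0182, 0 → R0 = 0.7336
x·lx·mx: 0, 0, 1.1088, 0.483, 0.0728, 0 → Σ = 1.6646
T = 1.6646 / 0.7336 = 2.269084… → 2.269

2.269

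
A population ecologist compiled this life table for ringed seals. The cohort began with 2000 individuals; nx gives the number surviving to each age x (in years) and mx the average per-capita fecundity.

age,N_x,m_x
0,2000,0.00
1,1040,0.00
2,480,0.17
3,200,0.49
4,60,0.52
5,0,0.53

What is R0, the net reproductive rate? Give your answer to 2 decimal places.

0.11

lx = nx/n0 = nx/2000: 1, 0.52, 0.24, 0.1, 0.03, 0
lx·mx by age: 0, 0, 0.0408, 0.049, 0.0156, 0
R0 = Σ lx·mx = 0.1054 → 0.11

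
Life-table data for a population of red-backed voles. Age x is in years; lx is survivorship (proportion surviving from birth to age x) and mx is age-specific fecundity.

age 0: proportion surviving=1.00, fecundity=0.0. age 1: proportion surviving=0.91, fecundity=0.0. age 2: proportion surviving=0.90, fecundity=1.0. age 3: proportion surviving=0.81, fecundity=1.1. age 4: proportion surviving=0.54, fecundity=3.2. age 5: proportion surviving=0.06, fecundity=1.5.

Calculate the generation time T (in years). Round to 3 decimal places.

3.279

lx·mx: 0, 0, 0.9, 0.891, 1.728, 0.09 → R0 = 3.609
x·lx·mx: 0, 0, 1.8, 2.673, 6.912, 0.45 → Σ = 11.835
T = 11.835 / 3.609 = 3.279302… → 3.279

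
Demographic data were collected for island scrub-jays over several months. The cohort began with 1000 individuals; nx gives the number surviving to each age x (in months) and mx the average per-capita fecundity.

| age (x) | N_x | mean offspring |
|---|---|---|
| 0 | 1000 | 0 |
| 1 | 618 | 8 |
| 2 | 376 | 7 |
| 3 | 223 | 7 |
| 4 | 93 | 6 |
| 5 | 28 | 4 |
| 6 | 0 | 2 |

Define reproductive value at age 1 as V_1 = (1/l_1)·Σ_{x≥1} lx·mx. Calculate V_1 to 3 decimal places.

15.869

lx = nx/n0 = nx/1000: 1, 0.618, 0.376, 0.223, 0.093, 0.028, 0
lx·mx for x ≥ 1: 4.944, 2.632, 1.561, 0.558, 0.112, 0 → sum = 9.807
V_1 = 9.807 / l_1 = 9.807 / 0.618 = 15.868932… → 15.869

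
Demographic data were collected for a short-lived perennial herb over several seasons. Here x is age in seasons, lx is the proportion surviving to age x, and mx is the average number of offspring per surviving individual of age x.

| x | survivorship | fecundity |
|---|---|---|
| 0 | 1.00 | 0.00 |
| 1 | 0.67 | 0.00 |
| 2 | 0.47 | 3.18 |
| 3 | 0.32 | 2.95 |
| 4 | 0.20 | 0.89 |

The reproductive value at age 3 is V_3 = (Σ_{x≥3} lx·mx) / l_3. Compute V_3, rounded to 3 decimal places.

lx·mx for x ≥ 3: 0.944, 0.178 → sum = 1.122
V_3 = 1.122 / l_3 = 1.122 / 0.32 = 3.50625 → 3.506

3.506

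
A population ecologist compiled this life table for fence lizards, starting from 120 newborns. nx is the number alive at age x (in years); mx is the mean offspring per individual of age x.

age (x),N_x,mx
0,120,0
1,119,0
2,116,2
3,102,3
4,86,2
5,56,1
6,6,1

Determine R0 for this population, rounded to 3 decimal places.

6.433

lx = nx/n0 = nx/120: 1, 0.99167…, 0.96667…, 0.85, 0.71667…, 0.46667…, 0.05
lx·mx by age: 0, 0, 1.933333…, 2.55, 1.433333…, 0.466667…, 0.05
R0 = Σ lx·mx = 6.433333… → 6.433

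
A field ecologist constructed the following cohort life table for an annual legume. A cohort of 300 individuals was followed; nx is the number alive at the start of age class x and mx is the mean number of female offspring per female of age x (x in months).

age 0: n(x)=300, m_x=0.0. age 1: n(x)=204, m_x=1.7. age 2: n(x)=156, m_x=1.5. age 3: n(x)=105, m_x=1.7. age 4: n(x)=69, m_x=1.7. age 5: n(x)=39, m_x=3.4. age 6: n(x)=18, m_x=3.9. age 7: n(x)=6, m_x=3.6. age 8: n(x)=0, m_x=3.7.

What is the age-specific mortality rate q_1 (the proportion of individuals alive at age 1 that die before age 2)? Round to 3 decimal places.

lx = nx/n0 = nx/300: 1, 0.68, 0.52, 0.35, 0.23, 0.13, 0.06, 0.02, 0
q_1 = (l_1 − l_2) / l_1 = (0.68 − 0.52) / 0.68
     = 0.16 / 0.68 = 0.235294… → 0.235

0.235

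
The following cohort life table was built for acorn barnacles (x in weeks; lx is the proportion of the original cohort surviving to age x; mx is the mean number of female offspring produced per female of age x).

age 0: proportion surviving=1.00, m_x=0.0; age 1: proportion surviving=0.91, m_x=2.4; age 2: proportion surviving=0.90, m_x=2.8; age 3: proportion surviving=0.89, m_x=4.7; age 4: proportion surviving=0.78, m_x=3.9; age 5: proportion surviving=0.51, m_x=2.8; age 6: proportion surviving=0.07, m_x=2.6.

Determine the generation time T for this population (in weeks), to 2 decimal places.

2.97

lx·mx: 0, 2.184, 2.52, 4.183, 3.042, 1.428, 0.182 → R0 = 13.539
x·lx·mx: 0, 2.184, 5.04, 12.549, 12.168, 7.14, 1.092 → Σ = 40.173
T = 40.173 / 13.539 = 2.967206… → 2.97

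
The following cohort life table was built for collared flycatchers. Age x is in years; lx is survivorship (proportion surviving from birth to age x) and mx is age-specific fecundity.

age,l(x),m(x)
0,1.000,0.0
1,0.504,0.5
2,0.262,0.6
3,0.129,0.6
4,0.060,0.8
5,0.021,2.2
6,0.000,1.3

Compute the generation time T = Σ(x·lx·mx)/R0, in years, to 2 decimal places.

lx·mx: 0, 0.252, 0.1572, 0.0774, 0.048, 0.0462, 0 → R0 = 0.5808
x·lx·mx: 0, 0.252, 0.3144, 0.2322, 0.192, 0.231, 0 → Σ = 1.2216
T = 1.2216 / 0.5808 = 2.103306… → 2.10

2.10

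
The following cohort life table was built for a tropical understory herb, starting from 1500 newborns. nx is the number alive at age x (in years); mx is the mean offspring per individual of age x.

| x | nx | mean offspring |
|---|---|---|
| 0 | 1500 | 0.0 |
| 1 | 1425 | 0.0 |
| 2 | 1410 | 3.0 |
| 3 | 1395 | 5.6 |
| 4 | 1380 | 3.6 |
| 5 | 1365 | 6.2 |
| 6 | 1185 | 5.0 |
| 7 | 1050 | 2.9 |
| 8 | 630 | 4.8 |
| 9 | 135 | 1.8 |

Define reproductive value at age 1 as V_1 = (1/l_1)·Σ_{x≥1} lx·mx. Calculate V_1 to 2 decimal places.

lx = nx/n0 = nx/1500: 1, 0.95, 0.94, 0.93, 0.92, 0.91, 0.79, 0.7, 0.42, 0.09
lx·mx for x ≥ 1: 0, 2.82, 5.208, 3.312, 5.642, 3.95, 2.03, 2.016, 0.162 → sum = 25.14
V_1 = 25.14 / l_1 = 25.14 / 0.95 = 26.463158… → 26.46

26.46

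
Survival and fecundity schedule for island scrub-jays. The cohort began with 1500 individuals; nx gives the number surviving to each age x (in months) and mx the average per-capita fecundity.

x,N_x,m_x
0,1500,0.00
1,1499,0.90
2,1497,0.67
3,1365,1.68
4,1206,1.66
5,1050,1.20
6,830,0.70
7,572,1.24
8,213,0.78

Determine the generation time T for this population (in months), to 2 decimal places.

lx = nx/n0 = nx/1500: 1, 0.99933…, 0.998, 0.91, 0.804, 0.7, 0.55333…, 0.38133…, 0.142
lx·mx: 0, 0.8994…, 0.66866, 1.5288, 1.33464, 0.84, 0.387333…, 0.472853…, 0.11076 → R0 = 6.242447…
x·lx·mx: 0, 0.8994…, 1.33732, 4.5864, 5.33856, 4.2, 2.324…, 3.309973…, 0.88608 → Σ = 22.881733…
T = 22.881733… / 6.242447… = 3.665507… → 3.67

3.67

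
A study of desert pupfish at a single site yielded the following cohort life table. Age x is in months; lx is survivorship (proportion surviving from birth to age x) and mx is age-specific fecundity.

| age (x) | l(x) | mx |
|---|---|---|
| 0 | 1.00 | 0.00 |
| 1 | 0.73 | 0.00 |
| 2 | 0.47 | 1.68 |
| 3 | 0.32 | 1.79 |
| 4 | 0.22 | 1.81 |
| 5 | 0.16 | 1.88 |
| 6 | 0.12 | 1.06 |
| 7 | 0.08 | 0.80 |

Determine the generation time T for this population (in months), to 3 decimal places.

lx·mx: 0, 0, 0.7896, 0.5728, 0.3982, 0.3008, 0.1272, 0.064 → R0 = 2.2526
x·lx·mx: 0, 0, 1.5792, 1.7184, 1.5928, 1.504, 0.7632, 0.448 → Σ = 7.6056
T = 7.6056 / 2.2526 = 3.376365… → 3.376

3.376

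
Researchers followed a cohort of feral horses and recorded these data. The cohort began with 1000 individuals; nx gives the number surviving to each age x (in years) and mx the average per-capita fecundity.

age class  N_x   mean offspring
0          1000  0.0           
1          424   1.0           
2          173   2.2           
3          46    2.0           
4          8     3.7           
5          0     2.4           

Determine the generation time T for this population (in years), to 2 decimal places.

1.71

lx = nx/n0 = nx/1000: 1, 0.424, 0.173, 0.046, 0.008, 0
lx·mx: 0, 0.424, 0.3806, 0.092, 0.0296, 0 → R0 = 0.9262
x·lx·mx: 0, 0.424, 0.7612, 0.276, 0.1184, 0 → Σ = 1.5796
T = 1.5796 / 0.9262 = 1.705463… → 1.71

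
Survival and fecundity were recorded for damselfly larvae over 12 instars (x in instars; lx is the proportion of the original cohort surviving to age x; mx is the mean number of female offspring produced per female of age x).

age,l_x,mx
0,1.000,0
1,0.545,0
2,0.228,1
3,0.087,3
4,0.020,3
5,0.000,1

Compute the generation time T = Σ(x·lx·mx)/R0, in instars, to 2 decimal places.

lx·mx: 0, 0, 0.228, 0.261, 0.06, 0 → R0 = 0.549
x·lx·mx: 0, 0, 0.456, 0.783, 0.24, 0 → Σ = 1.479
T = 1.479 / 0.549 = 2.693989… → 2.69

2.69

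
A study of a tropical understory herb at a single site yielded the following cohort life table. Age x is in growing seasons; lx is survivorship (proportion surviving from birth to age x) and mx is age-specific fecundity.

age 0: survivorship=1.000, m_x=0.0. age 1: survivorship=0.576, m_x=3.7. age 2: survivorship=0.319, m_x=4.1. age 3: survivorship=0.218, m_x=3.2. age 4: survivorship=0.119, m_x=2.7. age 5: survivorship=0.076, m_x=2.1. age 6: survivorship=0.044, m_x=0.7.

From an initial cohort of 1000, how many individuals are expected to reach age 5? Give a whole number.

76

Expected survivors = N0 · l_5 = 1000 × 0.076 = 76 → 76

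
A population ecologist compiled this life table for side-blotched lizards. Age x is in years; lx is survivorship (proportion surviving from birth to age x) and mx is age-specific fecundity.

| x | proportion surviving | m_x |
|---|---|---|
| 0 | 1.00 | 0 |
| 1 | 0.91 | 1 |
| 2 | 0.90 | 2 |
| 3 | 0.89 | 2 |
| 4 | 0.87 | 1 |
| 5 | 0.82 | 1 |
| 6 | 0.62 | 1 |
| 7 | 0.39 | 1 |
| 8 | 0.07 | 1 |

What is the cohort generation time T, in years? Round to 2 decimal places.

3.37

lx·mx: 0, 0.91, 1.8, 1.78, 0.87, 0.82, 0.62, 0.39, 0.07 → R0 = 7.26
x·lx·mx: 0, 0.91, 3.6, 5.34, 3.48, 4.1, 3.72, 2.73, 0.56 → Σ = 24.44
T = 24.44 / 7.26 = 3.366391… → 3.37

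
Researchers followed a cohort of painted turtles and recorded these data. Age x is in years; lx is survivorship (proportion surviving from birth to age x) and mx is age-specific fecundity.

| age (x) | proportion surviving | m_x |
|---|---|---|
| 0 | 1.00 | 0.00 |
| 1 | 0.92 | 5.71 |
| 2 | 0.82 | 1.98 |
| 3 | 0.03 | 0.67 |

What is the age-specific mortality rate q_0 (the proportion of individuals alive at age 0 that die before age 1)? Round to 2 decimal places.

q_0 = (l_0 − l_1) / l_0 = (1 − 0.92) / 1
     = 0.08 / 1 = 0.08 → 0.08

0.08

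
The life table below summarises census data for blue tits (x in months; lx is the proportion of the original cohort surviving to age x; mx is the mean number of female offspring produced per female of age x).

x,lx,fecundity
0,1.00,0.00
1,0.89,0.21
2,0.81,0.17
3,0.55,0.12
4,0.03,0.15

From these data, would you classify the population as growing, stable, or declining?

declining

R0 = Σ lx·mx = 0 + 0.1869 + 0.1377 + 0.066 + 0.0045 = 0.3951
R0 < 1, so the population is declining.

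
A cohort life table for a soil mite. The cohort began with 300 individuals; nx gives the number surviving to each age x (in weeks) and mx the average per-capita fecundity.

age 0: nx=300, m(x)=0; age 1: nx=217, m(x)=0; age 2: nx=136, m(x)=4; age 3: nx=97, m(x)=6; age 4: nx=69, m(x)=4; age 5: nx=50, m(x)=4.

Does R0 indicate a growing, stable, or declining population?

lx = nx/n0 = nx/300: 1, 0.72333…, 0.45333…, 0.32333…, 0.23, 0.16667…
R0 = Σ lx·mx = 0 + 0 + 1.813333… + 1.94… + 0.92 + 0.666667… = 5.34…
R0 > 1, so the population is growing.

growing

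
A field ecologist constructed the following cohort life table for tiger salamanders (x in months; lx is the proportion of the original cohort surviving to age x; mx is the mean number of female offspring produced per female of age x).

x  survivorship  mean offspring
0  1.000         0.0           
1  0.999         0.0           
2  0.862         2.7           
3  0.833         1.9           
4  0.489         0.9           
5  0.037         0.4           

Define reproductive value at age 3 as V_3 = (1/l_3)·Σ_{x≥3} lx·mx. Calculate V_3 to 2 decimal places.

lx·mx for x ≥ 3: 1.5827, 0.4401, 0.0148 → sum = 2.0376
V_3 = 2.0376 / l_3 = 2.0376 / 0.833 = 2.446098… → 2.45

2.45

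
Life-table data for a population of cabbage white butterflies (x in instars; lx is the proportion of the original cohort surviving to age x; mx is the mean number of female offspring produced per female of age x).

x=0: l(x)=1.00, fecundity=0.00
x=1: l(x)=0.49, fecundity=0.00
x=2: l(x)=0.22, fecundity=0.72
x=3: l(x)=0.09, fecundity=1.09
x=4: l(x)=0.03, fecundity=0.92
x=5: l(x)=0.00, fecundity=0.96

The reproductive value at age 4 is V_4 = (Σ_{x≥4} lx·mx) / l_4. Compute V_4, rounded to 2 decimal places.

lx·mx for x ≥ 4: 0.0276, 0 → sum = 0.0276
V_4 = 0.0276 / l_4 = 0.0276 / 0.03 = 0.92 → 0.92

0.92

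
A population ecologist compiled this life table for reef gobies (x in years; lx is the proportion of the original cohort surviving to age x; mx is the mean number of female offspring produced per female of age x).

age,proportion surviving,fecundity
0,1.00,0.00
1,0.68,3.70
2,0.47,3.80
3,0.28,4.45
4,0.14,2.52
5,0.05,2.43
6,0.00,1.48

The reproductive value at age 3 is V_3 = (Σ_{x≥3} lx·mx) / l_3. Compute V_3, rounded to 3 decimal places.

lx·mx for x ≥ 3: 1.246, 0.3528, 0.1215, 0 → sum = 1.7203
V_3 = 1.7203 / l_3 = 1.7203 / 0.28 = 6.143929… → 6.144

6.144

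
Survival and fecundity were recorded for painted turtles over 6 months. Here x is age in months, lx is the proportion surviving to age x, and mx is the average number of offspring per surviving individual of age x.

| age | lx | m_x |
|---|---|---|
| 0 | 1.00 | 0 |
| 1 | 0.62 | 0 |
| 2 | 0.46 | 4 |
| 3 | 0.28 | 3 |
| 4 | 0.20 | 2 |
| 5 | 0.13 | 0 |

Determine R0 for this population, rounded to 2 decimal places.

lx·mx by age: 0, 0, 1.84, 0.84, 0.4, 0
R0 = Σ lx·mx = 3.08 → 3.08

3.08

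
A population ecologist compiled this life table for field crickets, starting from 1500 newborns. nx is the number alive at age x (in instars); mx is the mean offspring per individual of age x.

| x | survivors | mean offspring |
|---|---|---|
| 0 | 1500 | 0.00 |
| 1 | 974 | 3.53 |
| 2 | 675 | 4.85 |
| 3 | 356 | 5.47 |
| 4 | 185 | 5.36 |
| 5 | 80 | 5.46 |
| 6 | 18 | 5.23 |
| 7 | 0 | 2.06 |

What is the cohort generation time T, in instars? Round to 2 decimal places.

2.21

lx = nx/n0 = nx/1500: 1, 0.64933…, 0.45, 0.23733…, 0.12333…, 0.05333…, 0.012, 0
lx·mx: 0, 2.292147…, 2.1825, 1.298213…, 0.661067…, 0.2912…, 0.06276, 0 → R0 = 6.787887…
x·lx·mx: 0, 2.292147…, 4.365, 3.89464…, 2.644267…, 1.456…, 0.37656, 0 → Σ = 15.028613…
T = 15.028613… / 6.787887… = 2.214034… → 2.21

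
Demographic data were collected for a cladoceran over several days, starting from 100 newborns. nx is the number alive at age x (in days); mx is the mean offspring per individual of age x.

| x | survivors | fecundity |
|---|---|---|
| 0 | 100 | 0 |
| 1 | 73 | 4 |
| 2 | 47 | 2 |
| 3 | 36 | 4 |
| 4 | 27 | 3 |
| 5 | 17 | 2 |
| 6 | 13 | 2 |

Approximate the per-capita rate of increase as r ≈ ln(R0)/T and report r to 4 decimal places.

0.8177

lx = nx/n0 = nx/100: 1, 0.73, 0.47, 0.36, 0.27, 0.17, 0.13
R0 = Σ lx·mx = 0 + 2.92 + 0.94 + 1.44 + 0.81 + 0.34 + 0.26 = 6.71
Σ x·lx·mx = 15.62; T = 15.62/6.71 = 2.32787…
r ≈ ln(R0)/T = ln(6.71)/2.32787… = 0.817743… → 0.8177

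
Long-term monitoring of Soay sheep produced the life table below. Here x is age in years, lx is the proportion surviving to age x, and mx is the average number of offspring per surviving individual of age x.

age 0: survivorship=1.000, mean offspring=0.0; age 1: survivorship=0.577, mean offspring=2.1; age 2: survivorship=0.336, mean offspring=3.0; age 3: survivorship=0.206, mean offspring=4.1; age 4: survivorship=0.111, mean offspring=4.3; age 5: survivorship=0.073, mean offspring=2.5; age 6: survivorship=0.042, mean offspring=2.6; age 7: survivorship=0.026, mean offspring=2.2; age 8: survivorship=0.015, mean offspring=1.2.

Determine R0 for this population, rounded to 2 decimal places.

3.91

lx·mx by age: 0, 1.2117, 1.008, 0.8446, 0.4773, 0.1825, 0.1092, 0.0572, 0.018
R0 = Σ lx·mx = 3.9085 → 3.91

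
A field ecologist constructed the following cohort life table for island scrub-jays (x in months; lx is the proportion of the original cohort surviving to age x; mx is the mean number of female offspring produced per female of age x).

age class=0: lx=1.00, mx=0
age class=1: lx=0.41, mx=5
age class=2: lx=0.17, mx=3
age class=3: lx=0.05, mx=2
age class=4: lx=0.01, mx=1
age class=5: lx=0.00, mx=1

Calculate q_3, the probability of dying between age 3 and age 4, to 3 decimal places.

0.800

q_3 = (l_3 − l_4) / l_3 = (0.05 − 0.01) / 0.05
     = 0.04 / 0.05 = 0.8 → 0.800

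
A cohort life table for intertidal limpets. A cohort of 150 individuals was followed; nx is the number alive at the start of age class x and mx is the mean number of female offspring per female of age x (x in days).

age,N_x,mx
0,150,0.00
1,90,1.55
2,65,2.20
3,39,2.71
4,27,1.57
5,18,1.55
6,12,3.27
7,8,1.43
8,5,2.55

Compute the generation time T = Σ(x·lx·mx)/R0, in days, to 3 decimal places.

lx = nx/n0 = nx/150: 1, 0.6, 0.43333…, 0.26, 0.18, 0.12, 0.08, 0.05333…, 0.03333…
lx·mx: 0, 0.93, 0.953333…, 0.7046, 0.2826, 0.186, 0.2616, 0.076267…, 0.085… → R0 = 3.4794…
x·lx·mx: 0, 0.93, 1.906667…, 2.1138, 1.1304, 0.93, 1.5696, 0.533867…, 0.68… → Σ = 9.794333…
T = 9.794333… / 3.4794… = 2.814949… → 2.815

2.815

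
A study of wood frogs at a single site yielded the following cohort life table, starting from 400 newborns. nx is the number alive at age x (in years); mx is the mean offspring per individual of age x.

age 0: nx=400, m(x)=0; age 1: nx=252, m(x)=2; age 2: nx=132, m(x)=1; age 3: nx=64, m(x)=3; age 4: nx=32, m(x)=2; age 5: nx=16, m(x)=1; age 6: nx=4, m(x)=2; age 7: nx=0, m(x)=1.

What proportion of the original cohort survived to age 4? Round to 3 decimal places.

0.080

l_4 = n_4/n_0 = 32/400 = 0.08 → 0.080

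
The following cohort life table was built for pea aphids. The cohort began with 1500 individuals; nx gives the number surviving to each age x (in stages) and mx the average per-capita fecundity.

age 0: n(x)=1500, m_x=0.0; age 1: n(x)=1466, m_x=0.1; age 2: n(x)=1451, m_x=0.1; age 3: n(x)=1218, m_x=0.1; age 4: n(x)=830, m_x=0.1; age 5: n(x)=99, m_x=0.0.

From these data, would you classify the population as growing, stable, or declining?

lx = nx/n0 = nx/1500: 1, 0.97733…, 0.96733…, 0.812, 0.55333…, 0.066
R0 = Σ lx·mx = 0 + 0.097733… + 0.096733… + 0.0812 + 0.055333… + 0 = 0.331…
R0 < 1, so the population is declining.

declining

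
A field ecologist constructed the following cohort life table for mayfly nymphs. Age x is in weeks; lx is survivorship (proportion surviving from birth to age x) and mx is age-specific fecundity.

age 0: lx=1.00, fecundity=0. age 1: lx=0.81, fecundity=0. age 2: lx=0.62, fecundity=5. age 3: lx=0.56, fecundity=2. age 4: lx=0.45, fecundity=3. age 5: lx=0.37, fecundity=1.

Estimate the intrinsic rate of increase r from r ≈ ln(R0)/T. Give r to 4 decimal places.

0.6296

R0 = Σ lx·mx = 0 + 0 + 3.1 + 1.12 + 1.35 + 0.37 = 5.94
Σ x·lx·mx = 16.81; T = 16.81/5.94 = 2.82997…
r ≈ ln(R0)/T = ln(5.94)/2.82997… = 0.629587… → 0.6296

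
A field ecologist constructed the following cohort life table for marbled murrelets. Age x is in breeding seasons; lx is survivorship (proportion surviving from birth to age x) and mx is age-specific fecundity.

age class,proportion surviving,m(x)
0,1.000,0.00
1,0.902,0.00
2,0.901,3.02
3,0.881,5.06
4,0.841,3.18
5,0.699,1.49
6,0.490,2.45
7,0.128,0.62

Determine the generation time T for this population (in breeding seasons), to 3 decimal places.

lx·mx: 0, 0, 2.72102, 4.45786, 2.67438, 1.04151, 1.2005, 0.07936 → R0 = 12.17463
x·lx·mx: 0, 0, 5.44204, 13.37358, 10.69752, 5.20755, 7.203, 0.55552 → Σ = 42.47921
T = 42.47921 / 12.17463 = 3.489158… → 3.489

3.489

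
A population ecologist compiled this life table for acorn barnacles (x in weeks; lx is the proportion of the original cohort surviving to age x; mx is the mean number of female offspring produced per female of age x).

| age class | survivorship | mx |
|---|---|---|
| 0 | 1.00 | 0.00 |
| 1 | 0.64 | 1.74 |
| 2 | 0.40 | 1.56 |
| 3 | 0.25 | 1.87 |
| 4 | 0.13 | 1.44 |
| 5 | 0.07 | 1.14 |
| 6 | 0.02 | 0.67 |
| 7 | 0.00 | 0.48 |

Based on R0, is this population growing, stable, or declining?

R0 = Σ lx·mx = 0 + 1.1136 + 0.624 + 0.4675 + 0.1872 + 0.0798 + 0.0134 + 0 = 2.4855
R0 > 1, so the population is growing.

growing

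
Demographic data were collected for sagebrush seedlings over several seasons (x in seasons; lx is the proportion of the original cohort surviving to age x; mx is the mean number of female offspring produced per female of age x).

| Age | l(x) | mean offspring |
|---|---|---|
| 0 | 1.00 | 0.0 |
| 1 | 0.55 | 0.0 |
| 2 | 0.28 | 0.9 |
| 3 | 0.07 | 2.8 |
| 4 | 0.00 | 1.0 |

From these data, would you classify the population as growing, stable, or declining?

R0 = Σ lx·mx = 0 + 0 + 0.252 + 0.196 + 0 = 0.448
R0 < 1, so the population is declining.

declining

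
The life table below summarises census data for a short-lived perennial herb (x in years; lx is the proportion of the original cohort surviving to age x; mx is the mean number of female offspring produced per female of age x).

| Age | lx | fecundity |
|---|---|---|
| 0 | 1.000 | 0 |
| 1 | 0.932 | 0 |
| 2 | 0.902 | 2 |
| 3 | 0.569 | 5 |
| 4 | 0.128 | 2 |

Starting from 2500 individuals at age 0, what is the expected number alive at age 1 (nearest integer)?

2330

Expected survivors = N0 · l_1 = 2500 × 0.932 = 2330 → 2330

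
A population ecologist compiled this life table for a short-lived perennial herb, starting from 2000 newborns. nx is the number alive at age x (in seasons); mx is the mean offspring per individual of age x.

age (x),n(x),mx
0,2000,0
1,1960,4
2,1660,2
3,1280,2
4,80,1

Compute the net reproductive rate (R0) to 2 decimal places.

lx = nx/n0 = nx/2000: 1, 0.98, 0.83, 0.64, 0.04
lx·mx by age: 0, 3.92, 1.66, 1.28, 0.04
R0 = Σ lx·mx = 6.9 → 6.90

6.90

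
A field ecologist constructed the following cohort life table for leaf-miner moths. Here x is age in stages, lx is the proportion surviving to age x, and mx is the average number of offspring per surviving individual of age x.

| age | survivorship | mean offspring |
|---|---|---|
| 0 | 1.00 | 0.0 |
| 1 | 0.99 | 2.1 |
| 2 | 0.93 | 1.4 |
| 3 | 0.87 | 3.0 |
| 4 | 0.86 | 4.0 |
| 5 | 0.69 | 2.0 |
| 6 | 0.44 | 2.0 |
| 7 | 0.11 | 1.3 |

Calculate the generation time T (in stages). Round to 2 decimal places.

lx·mx: 0, 2.079, 1.302, 2.61, 3.44, 1.38, 0.88, 0.143 → R0 = 11.834
x·lx·mx: 0, 2.079, 2.604, 7.83, 13.76, 6.9, 5.28, 1.001 → Σ = 39.454
T = 39.454 / 11.834 = 3.333953… → 3.33

3.33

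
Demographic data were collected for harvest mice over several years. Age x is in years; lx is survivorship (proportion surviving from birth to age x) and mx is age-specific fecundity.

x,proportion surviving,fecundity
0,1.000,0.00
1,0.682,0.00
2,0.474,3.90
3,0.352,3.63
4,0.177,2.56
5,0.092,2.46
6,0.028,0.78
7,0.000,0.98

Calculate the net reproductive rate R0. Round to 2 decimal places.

3.83

lx·mx by age: 0, 0, 1.8486, 1.27776, 0.45312, 0.22632, 0.02184, 0
R0 = Σ lx·mx = 3.82764 → 3.83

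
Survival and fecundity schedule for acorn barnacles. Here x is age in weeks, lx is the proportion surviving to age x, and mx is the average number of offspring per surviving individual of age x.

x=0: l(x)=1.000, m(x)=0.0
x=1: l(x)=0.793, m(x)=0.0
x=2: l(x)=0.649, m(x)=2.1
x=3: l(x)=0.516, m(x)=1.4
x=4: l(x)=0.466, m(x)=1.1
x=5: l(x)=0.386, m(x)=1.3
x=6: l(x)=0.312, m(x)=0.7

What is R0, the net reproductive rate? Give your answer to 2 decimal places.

lx·mx by age: 0, 0, 1.3629, 0.7224, 0.5126, 0.5018, 0.2184
R0 = Σ lx·mx = 3.3181 → 3.32

3.32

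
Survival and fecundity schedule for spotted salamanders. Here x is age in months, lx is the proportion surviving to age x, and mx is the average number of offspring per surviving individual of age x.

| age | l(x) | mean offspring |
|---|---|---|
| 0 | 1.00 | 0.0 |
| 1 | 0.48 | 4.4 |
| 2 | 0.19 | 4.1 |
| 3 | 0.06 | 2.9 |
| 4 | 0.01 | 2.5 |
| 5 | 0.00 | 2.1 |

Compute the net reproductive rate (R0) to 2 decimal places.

3.09

lx·mx by age: 0, 2.112, 0.779, 0.174, 0.025, 0
R0 = Σ lx·mx = 3.09 → 3.09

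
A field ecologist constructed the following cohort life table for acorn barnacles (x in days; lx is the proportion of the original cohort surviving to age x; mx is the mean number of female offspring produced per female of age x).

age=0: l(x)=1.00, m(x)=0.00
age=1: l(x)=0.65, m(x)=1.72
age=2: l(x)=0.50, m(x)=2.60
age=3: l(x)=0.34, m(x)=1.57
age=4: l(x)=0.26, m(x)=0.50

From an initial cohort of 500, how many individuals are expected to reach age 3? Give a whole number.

170

Expected survivors = N0 · l_3 = 500 × 0.34 = 170 → 170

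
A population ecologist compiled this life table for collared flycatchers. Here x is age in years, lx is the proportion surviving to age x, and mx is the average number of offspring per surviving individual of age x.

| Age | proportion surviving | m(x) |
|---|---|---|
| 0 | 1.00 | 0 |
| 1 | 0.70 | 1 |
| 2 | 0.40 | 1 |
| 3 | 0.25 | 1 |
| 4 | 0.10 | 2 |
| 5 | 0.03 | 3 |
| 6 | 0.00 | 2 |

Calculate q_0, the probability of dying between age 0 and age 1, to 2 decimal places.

0.30

q_0 = (l_0 − l_1) / l_0 = (1 − 0.7) / 1
     = 0.3 / 1 = 0.3 → 0.30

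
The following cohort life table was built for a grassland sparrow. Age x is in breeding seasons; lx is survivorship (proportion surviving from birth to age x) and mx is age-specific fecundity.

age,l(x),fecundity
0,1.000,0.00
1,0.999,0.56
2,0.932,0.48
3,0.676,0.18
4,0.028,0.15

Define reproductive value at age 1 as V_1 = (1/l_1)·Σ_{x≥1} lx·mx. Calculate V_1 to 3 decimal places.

1.134

lx·mx for x ≥ 1: 0.55944, 0.44736, 0.12168, 0.0042 → sum = 1.13268
V_1 = 1.13268 / l_1 = 1.13268 / 0.999 = 1.133814… → 1.134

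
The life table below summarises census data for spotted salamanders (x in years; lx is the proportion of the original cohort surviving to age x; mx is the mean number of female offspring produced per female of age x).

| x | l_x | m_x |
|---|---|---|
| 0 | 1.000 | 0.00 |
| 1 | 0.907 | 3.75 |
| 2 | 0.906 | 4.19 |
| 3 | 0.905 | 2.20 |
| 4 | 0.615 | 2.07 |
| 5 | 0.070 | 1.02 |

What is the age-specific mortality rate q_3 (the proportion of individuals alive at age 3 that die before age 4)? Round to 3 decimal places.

q_3 = (l_3 − l_4) / l_3 = (0.905 − 0.615) / 0.905
     = 0.29 / 0.905 = 0.320442… → 0.320

0.320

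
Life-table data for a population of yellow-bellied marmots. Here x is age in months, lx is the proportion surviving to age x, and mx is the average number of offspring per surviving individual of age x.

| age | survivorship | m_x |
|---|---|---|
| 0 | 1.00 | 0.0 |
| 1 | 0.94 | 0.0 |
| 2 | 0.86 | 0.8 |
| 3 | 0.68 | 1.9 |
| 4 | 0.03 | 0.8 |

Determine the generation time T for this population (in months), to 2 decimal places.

lx·mx: 0, 0, 0.688, 1.292, 0.024 → R0 = 2.004
x·lx·mx: 0, 0, 1.376, 3.876, 0.096 → Σ = 5.348
T = 5.348 / 2.004 = 2.668663… → 2.67

2.67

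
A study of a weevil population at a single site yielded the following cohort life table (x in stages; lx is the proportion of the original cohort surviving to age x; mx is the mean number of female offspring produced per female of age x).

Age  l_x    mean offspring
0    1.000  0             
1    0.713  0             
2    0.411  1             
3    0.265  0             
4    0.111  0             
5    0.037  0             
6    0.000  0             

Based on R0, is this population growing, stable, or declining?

R0 = Σ lx·mx = 0 + 0 + 0.411 + 0 + 0 + 0 + 0 = 0.411
R0 < 1, so the population is declining.

declining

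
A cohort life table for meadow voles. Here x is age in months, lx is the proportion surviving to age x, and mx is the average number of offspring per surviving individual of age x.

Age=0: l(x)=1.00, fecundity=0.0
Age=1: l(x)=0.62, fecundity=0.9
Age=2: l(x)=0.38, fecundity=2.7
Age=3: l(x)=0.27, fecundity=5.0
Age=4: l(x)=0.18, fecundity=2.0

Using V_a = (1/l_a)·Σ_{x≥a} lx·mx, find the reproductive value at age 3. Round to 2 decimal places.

lx·mx for x ≥ 3: 1.35, 0.36 → sum = 1.71
V_3 = 1.71 / l_3 = 1.71 / 0.27 = 6.333333… → 6.33

6.33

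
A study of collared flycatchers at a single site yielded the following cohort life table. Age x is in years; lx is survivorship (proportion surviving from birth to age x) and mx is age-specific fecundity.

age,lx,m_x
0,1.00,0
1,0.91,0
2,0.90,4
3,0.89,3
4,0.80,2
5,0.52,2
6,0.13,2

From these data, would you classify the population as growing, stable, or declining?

R0 = Σ lx·mx = 0 + 0 + 3.6 + 2.67 + 1.6 + 1.04 + 0.26 = 9.17
R0 > 1, so the population is growing.

growing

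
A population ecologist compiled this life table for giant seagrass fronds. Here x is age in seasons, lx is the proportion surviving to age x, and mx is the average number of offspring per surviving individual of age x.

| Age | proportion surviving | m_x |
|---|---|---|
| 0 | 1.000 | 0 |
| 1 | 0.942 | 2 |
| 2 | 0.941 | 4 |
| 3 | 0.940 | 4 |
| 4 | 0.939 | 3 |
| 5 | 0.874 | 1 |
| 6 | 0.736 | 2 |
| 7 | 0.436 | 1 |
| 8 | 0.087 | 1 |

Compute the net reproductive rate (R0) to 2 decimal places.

lx·mx by age: 0, 1.884, 3.764, 3.76, 2.817, 0.874, 1.472, 0.436, 0.087
R0 = Σ lx·mx = 15.094 → 15.09

15.09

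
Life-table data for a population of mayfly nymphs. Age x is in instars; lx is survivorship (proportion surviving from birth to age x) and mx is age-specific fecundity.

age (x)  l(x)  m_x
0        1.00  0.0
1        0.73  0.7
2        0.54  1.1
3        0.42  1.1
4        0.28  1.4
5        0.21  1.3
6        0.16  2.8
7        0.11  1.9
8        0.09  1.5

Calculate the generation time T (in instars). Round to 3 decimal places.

lx·mx: 0, 0.511, 0.594, 0.462, 0.392, 0.273, 0.448, 0.209, 0.135 → R0 = 3.024
x·lx·mx: 0, 0.511, 1.188, 1.386, 1.568, 1.365, 2.688, 1.463, 1.08 → Σ = 11.249
T = 11.249 / 3.024 = 3.719907… → 3.720

3.720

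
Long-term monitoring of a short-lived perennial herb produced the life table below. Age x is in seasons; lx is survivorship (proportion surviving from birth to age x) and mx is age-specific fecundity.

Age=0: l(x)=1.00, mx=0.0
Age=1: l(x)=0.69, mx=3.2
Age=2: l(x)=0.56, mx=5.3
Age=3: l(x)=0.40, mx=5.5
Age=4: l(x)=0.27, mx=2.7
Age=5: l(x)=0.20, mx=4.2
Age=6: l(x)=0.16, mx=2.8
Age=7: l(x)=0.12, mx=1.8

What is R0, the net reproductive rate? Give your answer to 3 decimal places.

lx·mx by age: 0, 2.208, 2.968, 2.2, 0.729, 0.84, 0.448, 0.216
R0 = Σ lx·mx = 9.609 → 9.609

9.609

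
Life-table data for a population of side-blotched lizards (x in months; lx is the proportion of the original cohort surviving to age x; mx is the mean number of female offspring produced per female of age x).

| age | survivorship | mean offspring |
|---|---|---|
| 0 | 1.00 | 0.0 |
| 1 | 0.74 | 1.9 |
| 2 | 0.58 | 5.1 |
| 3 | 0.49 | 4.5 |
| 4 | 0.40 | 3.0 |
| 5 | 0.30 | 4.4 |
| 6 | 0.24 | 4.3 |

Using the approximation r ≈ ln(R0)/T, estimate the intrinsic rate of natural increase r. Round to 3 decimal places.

R0 = Σ lx·mx = 0 + 1.406 + 2.958 + 2.205 + 1.2 + 1.32 + 1.032 = 10.121
Σ x·lx·mx = 31.529; T = 31.529/10.121 = 3.11521…
r ≈ ln(R0)/T = ln(10.121)/3.11521… = 0.743… → 0.743

0.743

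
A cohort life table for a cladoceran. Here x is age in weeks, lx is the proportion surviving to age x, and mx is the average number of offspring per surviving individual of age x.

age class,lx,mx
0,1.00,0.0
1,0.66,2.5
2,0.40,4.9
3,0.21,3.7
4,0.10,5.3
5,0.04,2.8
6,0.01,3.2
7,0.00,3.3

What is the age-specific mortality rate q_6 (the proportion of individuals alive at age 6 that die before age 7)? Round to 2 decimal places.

q_6 = (l_6 − l_7) / l_6 = (0.01 − 0) / 0.01
     = 0.01 / 0.01 = 1 → 1.00

1.00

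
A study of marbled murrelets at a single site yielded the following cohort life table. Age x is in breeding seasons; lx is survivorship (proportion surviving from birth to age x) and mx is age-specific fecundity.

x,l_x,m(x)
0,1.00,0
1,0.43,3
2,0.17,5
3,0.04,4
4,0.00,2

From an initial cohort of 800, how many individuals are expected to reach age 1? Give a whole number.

344

Expected survivors = N0 · l_1 = 800 × 0.43 = 344 → 344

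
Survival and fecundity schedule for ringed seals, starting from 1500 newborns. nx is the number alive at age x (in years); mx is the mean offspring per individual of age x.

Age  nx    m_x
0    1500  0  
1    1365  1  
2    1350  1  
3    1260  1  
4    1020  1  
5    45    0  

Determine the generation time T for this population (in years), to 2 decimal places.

lx = nx/n0 = nx/1500: 1, 0.91, 0.9, 0.84, 0.68, 0.03
lx·mx: 0, 0.91, 0.9, 0.84, 0.68, 0 → R0 = 3.33
x·lx·mx: 0, 0.91, 1.8, 2.52, 2.72, 0 → Σ = 7.95
T = 7.95 / 3.33 = 2.387387… → 2.39

2.39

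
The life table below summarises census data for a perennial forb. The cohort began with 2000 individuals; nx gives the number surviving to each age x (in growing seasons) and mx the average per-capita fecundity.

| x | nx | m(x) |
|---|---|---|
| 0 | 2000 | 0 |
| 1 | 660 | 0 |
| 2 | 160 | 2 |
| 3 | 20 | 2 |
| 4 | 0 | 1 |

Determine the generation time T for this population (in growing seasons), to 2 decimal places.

2.11

lx = nx/n0 = nx/2000: 1, 0.33, 0.08, 0.01, 0
lx·mx: 0, 0, 0.16, 0.02, 0 → R0 = 0.18
x·lx·mx: 0, 0, 0.32, 0.06, 0 → Σ = 0.38
T = 0.38 / 0.18 = 2.111111… → 2.11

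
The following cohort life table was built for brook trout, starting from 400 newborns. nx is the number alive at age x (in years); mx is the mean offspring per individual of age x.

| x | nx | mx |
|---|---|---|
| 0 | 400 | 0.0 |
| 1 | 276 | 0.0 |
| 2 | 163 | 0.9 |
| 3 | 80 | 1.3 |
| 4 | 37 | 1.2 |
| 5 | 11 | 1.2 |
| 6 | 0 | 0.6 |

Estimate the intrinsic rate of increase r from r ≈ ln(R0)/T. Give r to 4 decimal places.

-0.0946

lx = nx/n0 = nx/400: 1, 0.69, 0.4075, 0.2, 0.0925, 0.0275, 0
R0 = Σ lx·mx = 0 + 0 + 0.36675 + 0.26 + 0.111 + 0.033 + 0 = 0.77075
Σ x·lx·mx = 2.1225; T = 2.1225/0.77075 = 2.75381…
r ≈ ln(R0)/T = ln(0.77075)/2.75381… = -0.094557… → -0.0946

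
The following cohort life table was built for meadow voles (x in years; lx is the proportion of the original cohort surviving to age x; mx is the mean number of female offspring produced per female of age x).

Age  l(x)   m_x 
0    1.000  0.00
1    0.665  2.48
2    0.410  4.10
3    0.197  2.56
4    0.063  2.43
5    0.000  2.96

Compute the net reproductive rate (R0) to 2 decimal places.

3.99

lx·mx by age: 0, 1.6492, 1.681, 0.50432, 0.15309, 0
R0 = Σ lx·mx = 3.98761 → 3.99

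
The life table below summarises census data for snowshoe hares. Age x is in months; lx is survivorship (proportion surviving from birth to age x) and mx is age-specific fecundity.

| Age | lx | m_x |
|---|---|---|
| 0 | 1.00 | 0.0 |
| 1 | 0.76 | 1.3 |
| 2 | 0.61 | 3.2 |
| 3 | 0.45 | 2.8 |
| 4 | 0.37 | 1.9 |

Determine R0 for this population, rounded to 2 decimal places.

4.90

lx·mx by age: 0, 0.988, 1.952, 1.26, 0.703
R0 = Σ lx·mx = 4.903 → 4.90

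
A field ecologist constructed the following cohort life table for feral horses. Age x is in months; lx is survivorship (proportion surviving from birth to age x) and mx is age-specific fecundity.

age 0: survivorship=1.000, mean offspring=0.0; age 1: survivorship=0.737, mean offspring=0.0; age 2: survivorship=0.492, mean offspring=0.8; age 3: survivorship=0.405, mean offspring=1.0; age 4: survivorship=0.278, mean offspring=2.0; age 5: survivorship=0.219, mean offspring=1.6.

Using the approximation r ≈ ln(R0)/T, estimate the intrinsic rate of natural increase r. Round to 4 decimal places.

R0 = Σ lx·mx = 0 + 0 + 0.3936 + 0.405 + 0.556 + 0.3504 = 1.705
Σ x·lx·mx = 5.9782; T = 5.9782/1.705 = 3.50628…
r ≈ ln(R0)/T = ln(1.705)/3.50628… = 0.152174… → 0.1522

0.1522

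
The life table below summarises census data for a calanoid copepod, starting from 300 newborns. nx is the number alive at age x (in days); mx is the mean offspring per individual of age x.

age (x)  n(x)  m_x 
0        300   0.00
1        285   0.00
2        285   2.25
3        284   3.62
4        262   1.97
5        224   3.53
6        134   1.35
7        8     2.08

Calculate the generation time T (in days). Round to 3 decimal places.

3.651

lx = nx/n0 = nx/300: 1, 0.95, 0.95, 0.94667…, 0.87333…, 0.74667…, 0.44667…, 0.02667…
lx·mx: 0, 0, 2.1375, 3.426933…, 1.720467…, 2.635733…, 0.603…, 0.055467… → R0 = 10.5791…
x·lx·mx: 0, 0, 4.275, 10.2808…, 6.881867…, 13.178667…, 3.618…, 0.388267… → Σ = 38.6226…
T = 38.6226… / 10.5791… = 3.65084… → 3.651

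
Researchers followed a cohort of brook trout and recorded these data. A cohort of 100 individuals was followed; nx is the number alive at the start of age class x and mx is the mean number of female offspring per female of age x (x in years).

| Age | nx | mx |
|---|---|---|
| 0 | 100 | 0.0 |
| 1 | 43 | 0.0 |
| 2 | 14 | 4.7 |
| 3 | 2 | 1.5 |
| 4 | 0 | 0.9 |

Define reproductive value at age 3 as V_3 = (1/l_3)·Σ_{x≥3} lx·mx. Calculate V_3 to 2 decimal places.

1.50

lx = nx/n0 = nx/100: 1, 0.43, 0.14, 0.02, 0
lx·mx for x ≥ 3: 0.03, 0 → sum = 0.03
V_3 = 0.03 / l_3 = 0.03 / 0.02 = 1.5 → 1.50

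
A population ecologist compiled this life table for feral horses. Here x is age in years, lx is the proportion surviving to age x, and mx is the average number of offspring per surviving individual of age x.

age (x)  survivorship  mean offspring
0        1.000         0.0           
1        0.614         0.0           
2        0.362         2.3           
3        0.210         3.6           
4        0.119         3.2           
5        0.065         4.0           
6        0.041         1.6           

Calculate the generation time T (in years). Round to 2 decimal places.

3.12

lx·mx: 0, 0, 0.8326, 0.756, 0.3808, 0.26, 0.0656 → R0 = 2.295
x·lx·mx: 0, 0, 1.6652, 2.268, 1.5232, 1.3, 0.3936 → Σ = 7.15
T = 7.15 / 2.295 = 3.115468… → 3.12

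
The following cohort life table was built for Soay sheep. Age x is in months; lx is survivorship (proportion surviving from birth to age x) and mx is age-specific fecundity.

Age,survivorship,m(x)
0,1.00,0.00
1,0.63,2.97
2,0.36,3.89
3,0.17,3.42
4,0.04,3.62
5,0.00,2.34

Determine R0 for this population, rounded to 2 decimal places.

4.00

lx·mx by age: 0, 1.8711, 1.4004, 0.5814, 0.1448, 0
R0 = Σ lx·mx = 3.9977 → 4.00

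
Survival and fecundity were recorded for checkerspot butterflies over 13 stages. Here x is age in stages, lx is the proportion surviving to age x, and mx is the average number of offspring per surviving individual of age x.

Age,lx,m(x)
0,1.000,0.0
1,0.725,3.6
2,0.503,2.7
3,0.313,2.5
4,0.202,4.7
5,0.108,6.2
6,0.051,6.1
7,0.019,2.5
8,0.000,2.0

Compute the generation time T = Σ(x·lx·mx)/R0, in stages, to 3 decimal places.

lx·mx: 0, 2.61, 1.3581, 0.7825, 0.9494, 0.6696, 0.3111, 0.0475, 0 → R0 = 6.7282
x·lx·mx: 0, 2.61, 2.7162, 2.3475, 3.7976, 3.348, 1.8666, 0.3325, 0 → Σ = 17.0184
T = 17.0184 / 6.7282 = 2.529414… → 2.529

2.529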